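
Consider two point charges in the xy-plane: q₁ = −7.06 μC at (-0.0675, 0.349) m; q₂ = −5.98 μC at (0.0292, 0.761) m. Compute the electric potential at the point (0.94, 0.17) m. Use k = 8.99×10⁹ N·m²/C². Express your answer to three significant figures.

Electric potential is a scalar, so the contributions from each charge add algebraically: V = Σ kqᵢ/rᵢ.
Distances from the field point to each charge: r₁ = 1.02 m, r₂ = 1.09 m.
V = k[(-7.06×10⁻⁶)/(1.02) + (-5.98×10⁻⁶)/(1.09)] = -1.12×10⁵ V.

-1.12×10⁵ V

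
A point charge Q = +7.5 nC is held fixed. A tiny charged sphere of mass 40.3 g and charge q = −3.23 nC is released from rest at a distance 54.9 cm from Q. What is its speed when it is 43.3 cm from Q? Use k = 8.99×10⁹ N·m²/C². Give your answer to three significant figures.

2.30×10⁻³ m/s

Only the electrostatic force acts, so mechanical energy is conserved: ½mv² = U₁ − U₂ = kQq(1/r₁ − 1/r₂).
U₁ − U₂ = (8.99×10⁹ N·m²/C²)(7.50×10⁻⁹ C)(-3.23×10⁻⁹ C)(1/0.549 − 1/0.433) = 1.06×10⁻⁷ J.
v = √(2·1.06×10⁻⁷/0.0403) = 2.30×10⁻³ m/s.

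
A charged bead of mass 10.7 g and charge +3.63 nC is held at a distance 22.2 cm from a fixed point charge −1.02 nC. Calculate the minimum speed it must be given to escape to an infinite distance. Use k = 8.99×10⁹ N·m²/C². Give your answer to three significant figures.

To just escape, total mechanical energy must reach zero at infinity: ½mv²_min + U = 0, so ½mv²_min = −U = |kQq|/r.
|U| = |kQq|/r = (8.99×10⁹ N·m²/C²)(1.02×10⁻⁹)(3.63×10⁻⁹)/(0.222) = 1.50×10⁻⁷ J.
v_min = √(2|U|/m) = √(2·1.50×10⁻⁷/0.0107) = 5.29×10⁻³ m/s.

5.29×10⁻³ m/s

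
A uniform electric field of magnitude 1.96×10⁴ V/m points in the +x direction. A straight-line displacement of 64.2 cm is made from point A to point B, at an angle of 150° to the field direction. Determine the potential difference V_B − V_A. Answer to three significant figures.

Only the component of displacement along E changes the potential: ΔV = −E·d·cosθ.
ΔV = −(1.96×10⁴ V/m)(0.642 m)cos150° = 1.09×10⁴ V.

1.09×10⁴ V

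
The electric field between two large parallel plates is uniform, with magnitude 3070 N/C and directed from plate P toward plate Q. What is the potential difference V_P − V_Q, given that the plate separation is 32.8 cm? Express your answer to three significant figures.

In a uniform field, potential decreases in the direction of E: ΔV = −E·d for a displacement d parallel to E.
Going from Q to P is a displacement of 32.8 cm opposite to the field, so V_P − V_Q = +Ed = 1010 V.

1010 V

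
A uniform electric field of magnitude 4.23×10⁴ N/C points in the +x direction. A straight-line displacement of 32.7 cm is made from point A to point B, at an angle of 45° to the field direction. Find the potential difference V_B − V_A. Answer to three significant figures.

Only the component of displacement along E changes the potential: ΔV = −E·d·cosθ.
ΔV = −(4.23×10⁴ V/m)(0.327 m)cos45° = -9780 V.

-9780 V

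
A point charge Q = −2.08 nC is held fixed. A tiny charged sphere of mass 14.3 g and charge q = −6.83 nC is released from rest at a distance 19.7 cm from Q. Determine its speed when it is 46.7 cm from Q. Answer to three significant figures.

Only the electrostatic force acts, so mechanical energy is conserved: ½mv² = U₁ − U₂ = kQq(1/r₁ − 1/r₂).
U₁ − U₂ = (8.99×10⁹ N·m²/C²)(-2.08×10⁻⁹ C)(-6.83×10⁻⁹ C)(1/0.197 − 1/0.467) = 3.75×10⁻⁷ J.
v = √(2·3.75×10⁻⁷/0.0143) = 7.24×10⁻³ m/s.

7.24×10⁻³ m/s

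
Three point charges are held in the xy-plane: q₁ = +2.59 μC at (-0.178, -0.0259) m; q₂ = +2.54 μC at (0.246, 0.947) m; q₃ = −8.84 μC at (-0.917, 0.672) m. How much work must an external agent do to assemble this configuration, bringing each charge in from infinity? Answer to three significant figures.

-0.316 J

The work to assemble the configuration equals its total potential energy, U = Σ kqᵢqⱼ/rᵢⱼ over all pairs.
Pair separations: r₁₂ = 1.06 m, r₁₃ = 1.02 m, r₂₃ = 1.20 m.
U = (0.0557) + (-0.202) + (-0.169) = -0.316 J.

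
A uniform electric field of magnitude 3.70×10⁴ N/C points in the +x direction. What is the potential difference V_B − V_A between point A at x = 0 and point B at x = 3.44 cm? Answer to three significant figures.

-1270 V

In a uniform field, potential decreases in the direction of E: V_B − V_A = −E·Δx.
V_B − V_A = −(3.70×10⁴ V/m)(0.0344 m) = -1270 V.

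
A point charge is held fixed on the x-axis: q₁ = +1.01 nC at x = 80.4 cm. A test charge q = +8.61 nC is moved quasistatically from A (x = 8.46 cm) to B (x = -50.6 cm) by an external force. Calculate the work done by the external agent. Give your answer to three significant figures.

For quasistatic motion the external work equals the change in potential energy: W_ext = qΔV = q(V_B − V_A).
At A: distance to the source charge is 0.719 m; V_A = kq₁/r = 12.6 V.
At B: distance to the source charge is 1.31 m; V_B = kq₁/r = 6.93 V.
ΔV = V_B − V_A = -5.69 V.
W_ext = qΔV = (8.61×10⁻⁹ C)(-5.69 V) = -4.90×10⁻⁸ J.

-4.90×10⁻⁸ J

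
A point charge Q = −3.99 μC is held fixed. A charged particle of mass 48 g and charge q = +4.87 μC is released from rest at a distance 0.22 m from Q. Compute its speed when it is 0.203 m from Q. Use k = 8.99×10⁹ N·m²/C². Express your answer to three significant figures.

1.66 m/s

Only the electrostatic force acts, so mechanical energy is conserved: ½mv² = U₁ − U₂ = kQq(1/r₁ − 1/r₂).
U₁ − U₂ = (8.99×10⁹ N·m²/C²)(-3.99×10⁻⁶ C)(4.87×10⁻⁶ C)(1/0.220 − 1/0.203) = 0.0665 J.
v = √(2·0.0665/0.0480) = 1.66 m/s.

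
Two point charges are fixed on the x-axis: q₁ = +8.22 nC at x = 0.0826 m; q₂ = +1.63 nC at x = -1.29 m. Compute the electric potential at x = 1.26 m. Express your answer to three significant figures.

Electric potential is a scalar, so the contributions from each charge add algebraically: V = Σ kqᵢ/rᵢ.
Distances from the field point to each charge: r₁ = 1.18 m, r₂ = 2.55 m.
V = k[(8.22×10⁻⁹)/(1.18) + (1.63×10⁻⁹)/(2.55)] = 68.5 V.

68.5 V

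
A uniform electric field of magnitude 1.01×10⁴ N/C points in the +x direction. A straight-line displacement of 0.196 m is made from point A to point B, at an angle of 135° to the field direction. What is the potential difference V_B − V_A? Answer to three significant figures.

Only the component of displacement along E changes the potential: ΔV = −E·d·cosθ.
ΔV = −(1.01×10⁴ V/m)(0.196 m)cos135° = 1400 V.

1400 V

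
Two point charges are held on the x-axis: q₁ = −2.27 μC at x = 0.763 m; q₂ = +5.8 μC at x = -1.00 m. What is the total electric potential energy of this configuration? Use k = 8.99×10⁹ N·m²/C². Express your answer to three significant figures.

The assembly work is the sum of pairwise potential energies, U = Σ_{i<j} kqᵢqⱼ/rᵢⱼ.
Pair separations: r₁₂ = 1.76 m.
U = (-0.0671) = -0.0671 J.

-0.0671 J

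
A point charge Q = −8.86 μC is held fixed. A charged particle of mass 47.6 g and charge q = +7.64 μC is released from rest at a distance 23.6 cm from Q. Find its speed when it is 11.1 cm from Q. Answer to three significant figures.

11.0 m/s

Only the electrostatic force acts, so mechanical energy is conserved: ½mv² = U₁ − U₂ = kQq(1/r₁ − 1/r₂).
U₁ − U₂ = (8.99×10⁹ N·m²/C²)(-8.86×10⁻⁶ C)(7.64×10⁻⁶ C)(1/0.236 − 1/0.111) = 2.90 J.
v = √(2·2.90/0.0476) = 11.0 m/s.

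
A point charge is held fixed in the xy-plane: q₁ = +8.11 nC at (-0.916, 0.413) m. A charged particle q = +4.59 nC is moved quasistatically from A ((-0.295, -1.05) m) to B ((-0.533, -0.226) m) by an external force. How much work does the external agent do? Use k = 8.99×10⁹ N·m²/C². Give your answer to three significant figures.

For quasistatic motion the external work equals the change in potential energy: W_ext = qΔV = q(V_B − V_A).
At A: distance to the source charge is 1.59 m; V_A = kq₁/r = 45.9 V.
At B: distance to the source charge is 0.745 m; V_B = kq₁/r = 97.9 V.
ΔV = V_B − V_A = 52.0 V.
W_ext = qΔV = (4.59×10⁻⁹ C)(52.0 V) = 2.39×10⁻⁷ J.

2.39×10⁻⁷ J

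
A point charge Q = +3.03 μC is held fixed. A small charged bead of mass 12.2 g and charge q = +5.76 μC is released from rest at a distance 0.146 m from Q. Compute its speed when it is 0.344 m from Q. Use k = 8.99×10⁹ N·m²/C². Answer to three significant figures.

Only the electrostatic force acts, so mechanical energy is conserved: ½mv² = U₁ − U₂ = kQq(1/r₁ − 1/r₂).
U₁ − U₂ = (8.99×10⁹ N·m²/C²)(3.03×10⁻⁶ C)(5.76×10⁻⁶ C)(1/0.146 − 1/0.344) = 0.619 J.
v = √(2·0.619/0.0122) = 10.1 m/s.

10.1 m/s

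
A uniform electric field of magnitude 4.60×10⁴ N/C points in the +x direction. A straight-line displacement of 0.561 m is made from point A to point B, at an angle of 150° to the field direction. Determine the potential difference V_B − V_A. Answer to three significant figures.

Only the component of displacement along E changes the potential: ΔV = −E·d·cosθ.
ΔV = −(4.60×10⁴ V/m)(0.561 m)cos150° = 2.23×10⁴ V.

2.23×10⁴ V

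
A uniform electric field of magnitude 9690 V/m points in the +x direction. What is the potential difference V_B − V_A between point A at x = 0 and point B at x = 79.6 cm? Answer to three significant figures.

-7710 V

In a uniform field, potential decreases in the direction of E: V_B − V_A = −E·Δx.
V_B − V_A = −(9690 V/m)(0.796 m) = -7710 V.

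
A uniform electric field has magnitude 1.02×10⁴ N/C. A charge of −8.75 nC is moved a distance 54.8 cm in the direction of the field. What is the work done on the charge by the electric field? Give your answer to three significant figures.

-4.89×10⁻⁵ J

The potential change for a displacement 54.8 cm in the direction of the field is ΔV = −Ed = -5590 V.
W_field = −qΔV = -4.89×10⁻⁵ J.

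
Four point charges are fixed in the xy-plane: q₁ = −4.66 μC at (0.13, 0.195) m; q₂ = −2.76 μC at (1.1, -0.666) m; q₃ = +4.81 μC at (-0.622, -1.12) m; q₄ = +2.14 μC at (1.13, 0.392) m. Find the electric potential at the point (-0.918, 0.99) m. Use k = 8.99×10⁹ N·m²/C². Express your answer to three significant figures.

The total potential is the scalar sum of each charge's contribution, V = Σ kqᵢ/rᵢ.
Distances from the field point to each charge: r₁ = 1.32 m, r₂ = 2.61 m, r₃ = 2.13 m, r₄ = 2.13 m.
V = k[(-4.66×10⁻⁶)/(1.32) + (-2.76×10⁻⁶)/(2.61) + (4.81×10⁻⁶)/(2.13) + (2.14×10⁻⁶)/(2.13)] = -1.20×10⁴ V.

-1.20×10⁴ V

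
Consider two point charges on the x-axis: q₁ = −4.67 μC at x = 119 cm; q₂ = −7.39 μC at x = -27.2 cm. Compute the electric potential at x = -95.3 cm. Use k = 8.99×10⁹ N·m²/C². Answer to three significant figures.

The total potential is the scalar sum of each charge's contribution, V = Σ kqᵢ/rᵢ.
Distances from the field point to each charge: r₁ = 2.14 m, r₂ = 0.681 m.
V = k[(-4.67×10⁻⁶)/(2.14) + (-7.39×10⁻⁶)/(0.681)] = -1.17×10⁵ V.

-1.17×10⁵ V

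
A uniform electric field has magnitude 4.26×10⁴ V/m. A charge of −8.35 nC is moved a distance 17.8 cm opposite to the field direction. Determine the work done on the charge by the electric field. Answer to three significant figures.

The potential change for a displacement 17.8 cm opposite to the field direction is ΔV = +Ed = 7580 V.
W_field = −qΔV = 6.33×10⁻⁵ J.

6.33×10⁻⁵ J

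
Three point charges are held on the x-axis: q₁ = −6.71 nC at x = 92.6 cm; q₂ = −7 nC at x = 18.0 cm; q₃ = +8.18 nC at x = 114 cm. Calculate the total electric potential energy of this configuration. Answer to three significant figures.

The assembly work is the sum of pairwise potential energies, U = Σ_{i<j} kqᵢqⱼ/rᵢⱼ.
Pair separations: r₁₂ = 0.746 m, r₁₃ = 0.214 m, r₂₃ = 0.960 m.
U = (5.66×10⁻⁷) + (-2.31×10⁻⁶) + (-5.36×10⁻⁷) = -2.28×10⁻⁶ J.

-2.28×10⁻⁶ J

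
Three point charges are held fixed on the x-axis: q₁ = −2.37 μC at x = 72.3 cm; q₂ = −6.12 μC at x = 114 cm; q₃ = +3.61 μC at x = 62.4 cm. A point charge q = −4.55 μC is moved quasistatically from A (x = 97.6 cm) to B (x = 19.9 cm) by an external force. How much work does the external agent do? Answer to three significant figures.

For quasistatic motion the external work equals the change in potential energy: W_ext = qΔV = q(V_B − V_A).
At A: distances to the source charges are 0.253 m, 0.164 m, 0.352 m; V_A = Σ kqᵢ/rᵢ = -3.27×10⁵ V.
At B: distances to the source charges are 0.524 m, 0.941 m, 0.425 m; V_B = Σ kqᵢ/rᵢ = -2.28×10⁴ V.
ΔV = V_B − V_A = 3.05×10⁵ V.
W_ext = qΔV = (-4.55×10⁻⁶ C)(3.05×10⁵ V) = -1.39 J.

-1.39 J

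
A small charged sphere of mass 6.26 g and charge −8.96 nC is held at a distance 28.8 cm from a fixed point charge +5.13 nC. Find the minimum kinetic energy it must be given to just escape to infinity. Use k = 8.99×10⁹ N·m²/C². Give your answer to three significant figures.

1.43×10⁻⁶ J

To just escape, total mechanical energy must reach zero at infinity: ½mv²_min + U = 0, so ½mv²_min = −U = |kQq|/r.
|U| = |kQq|/r = (8.99×10⁹ N·m²/C²)(5.13×10⁻⁹)(8.96×10⁻⁹)/(0.288) = 1.43×10⁻⁶ J.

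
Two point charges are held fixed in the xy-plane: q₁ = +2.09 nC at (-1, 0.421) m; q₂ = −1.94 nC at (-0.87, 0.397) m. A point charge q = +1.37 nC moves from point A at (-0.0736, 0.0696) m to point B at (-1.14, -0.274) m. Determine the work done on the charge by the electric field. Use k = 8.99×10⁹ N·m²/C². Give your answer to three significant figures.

-5.04×10⁻⁹ J

The work done by the electric force is W_field = −ΔU = −q(V_B − V_A) = q(V_A − V_B).
At A: distances to the source charges are 0.991 m, 0.861 m; V_A = Σ kqᵢ/rᵢ = -1.29 V.
At B: distances to the source charges are 0.709 m, 0.723 m; V_B = Σ kqᵢ/rᵢ = 2.39 V.
ΔV = V_B − V_A = 3.68 V.
W_field = −qΔV = −(1.37×10⁻⁹ C)(3.68 V) = -5.04×10⁻⁹ J.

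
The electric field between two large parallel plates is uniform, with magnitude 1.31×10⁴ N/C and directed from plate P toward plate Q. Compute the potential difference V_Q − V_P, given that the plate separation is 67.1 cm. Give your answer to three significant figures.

-8790 V

In a uniform field, potential decreases in the direction of E: ΔV = −E·d for a displacement d parallel to E.
Going from P to Q is a displacement of 67.1 cm along the field, so V_Q − V_P = −Ed = -8790 V.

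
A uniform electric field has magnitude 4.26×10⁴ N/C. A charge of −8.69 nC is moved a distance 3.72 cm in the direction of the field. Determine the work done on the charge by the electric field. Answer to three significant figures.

The potential change for a displacement 3.72 cm in the direction of the field is ΔV = −Ed = -1580 V.
W_field = −qΔV = -1.38×10⁻⁵ J.

-1.38×10⁻⁵ J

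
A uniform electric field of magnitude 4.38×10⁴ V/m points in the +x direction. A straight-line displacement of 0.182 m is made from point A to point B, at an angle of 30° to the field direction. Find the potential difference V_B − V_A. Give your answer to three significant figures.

Only the component of displacement along E changes the potential: ΔV = −E·d·cosθ.
ΔV = −(4.38×10⁴ V/m)(0.182 m)cos30° = -6900 V.

-6900 V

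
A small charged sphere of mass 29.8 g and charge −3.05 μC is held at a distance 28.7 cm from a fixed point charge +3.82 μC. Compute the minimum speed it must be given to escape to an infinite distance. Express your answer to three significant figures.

4.95 m/s

To just escape, total mechanical energy must reach zero at infinity: ½mv²_min + U = 0, so ½mv²_min = −U = |kQq|/r.
|U| = |kQq|/r = (8.99×10⁹ N·m²/C²)(3.82×10⁻⁶)(3.05×10⁻⁶)/(0.287) = 0.365 J.
v_min = √(2|U|/m) = √(2·0.365/0.0298) = 4.95 m/s.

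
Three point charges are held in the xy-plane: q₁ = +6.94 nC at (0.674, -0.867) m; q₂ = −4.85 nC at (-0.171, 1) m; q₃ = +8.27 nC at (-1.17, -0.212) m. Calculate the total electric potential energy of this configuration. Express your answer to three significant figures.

-1.14×10⁻⁷ J

The work to assemble the configuration equals its total potential energy, U = Σ kqᵢqⱼ/rᵢⱼ over all pairs.
Pair separations: r₁₂ = 2.05 m, r₁₃ = 1.96 m, r₂₃ = 1.57 m.
U = (-1.48×10⁻⁷) + (2.64×10⁻⁷) + (-2.30×10⁻⁷) = -1.14×10⁻⁷ J.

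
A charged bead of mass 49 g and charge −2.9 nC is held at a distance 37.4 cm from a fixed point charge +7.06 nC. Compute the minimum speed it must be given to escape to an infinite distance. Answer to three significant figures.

To just escape, total mechanical energy must reach zero at infinity: ½mv²_min + U = 0, so ½mv²_min = −U = |kQq|/r.
|U| = |kQq|/r = (8.99×10⁹ N·m²/C²)(7.06×10⁻⁹)(2.90×10⁻⁹)/(0.374) = 4.92×10⁻⁷ J.
v_min = √(2|U|/m) = √(2·4.92×10⁻⁷/0.0490) = 4.48×10⁻³ m/s.

4.48×10⁻³ m/s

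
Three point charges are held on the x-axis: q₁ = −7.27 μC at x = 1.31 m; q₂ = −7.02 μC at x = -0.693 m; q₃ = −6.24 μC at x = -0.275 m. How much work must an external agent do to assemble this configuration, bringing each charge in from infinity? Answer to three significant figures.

The work to assemble the configuration equals its total potential energy, U = Σ kqᵢqⱼ/rᵢⱼ over all pairs.
Pair separations: r₁₂ = 2.00 m, r₁₃ = 1.58 m, r₂₃ = 0.418 m.
U = (0.229) + (0.257) + (0.942) = 1.43 J.

1.43 J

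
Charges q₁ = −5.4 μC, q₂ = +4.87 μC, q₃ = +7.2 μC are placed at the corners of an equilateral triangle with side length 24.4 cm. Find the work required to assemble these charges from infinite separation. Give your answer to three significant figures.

The work to assemble the configuration equals its total potential energy, U = Σ kqᵢqⱼ/rᵢⱼ over all pairs.
All three pair separations equal the side length, 0.244 m.
U = (-0.969) + (-1.43) + (1.29) = -1.11 J.

-1.11 J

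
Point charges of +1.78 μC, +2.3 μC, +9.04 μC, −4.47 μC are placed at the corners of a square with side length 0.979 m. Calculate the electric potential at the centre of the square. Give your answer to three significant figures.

1.12×10⁵ V

The total potential is the scalar sum of each charge's contribution, V = Σ kqᵢ/rᵢ.
The distance from each corner to the centre is a√2/2 = 0.692 m.
V = k[(1.78×10⁻⁶)/(0.692) + (2.30×10⁻⁶)/(0.692) + (9.04×10⁻⁶)/(0.692) + (-4.47×10⁻⁶)/(0.692)] = 1.12×10⁵ V.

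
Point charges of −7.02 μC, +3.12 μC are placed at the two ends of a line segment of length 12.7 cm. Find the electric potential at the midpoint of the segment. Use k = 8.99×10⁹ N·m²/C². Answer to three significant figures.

The total potential is the scalar sum of each charge's contribution, V = Σ kqᵢ/rᵢ.
Each charge is 0.0635 m from the midpoint.
V = k[(-7.02×10⁻⁶)/(0.0635) + (3.12×10⁻⁶)/(0.0635)] = -5.52×10⁵ V.

-5.52×10⁵ V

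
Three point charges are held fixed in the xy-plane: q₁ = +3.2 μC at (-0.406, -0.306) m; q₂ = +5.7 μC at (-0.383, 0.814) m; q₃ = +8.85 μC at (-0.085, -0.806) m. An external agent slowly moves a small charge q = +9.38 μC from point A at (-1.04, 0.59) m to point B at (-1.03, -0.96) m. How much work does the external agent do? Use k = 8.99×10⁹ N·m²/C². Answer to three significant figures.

For quasistatic motion the external work equals the change in potential energy: W_ext = qΔV = q(V_B − V_A).
At A: distances to the source charges are 1.10 m, 0.694 m, 1.69 m; V_A = Σ kqᵢ/rᵢ = 1.47×10⁵ V.
At B: distances to the source charges are 0.904 m, 1.89 m, 0.957 m; V_B = Σ kqᵢ/rᵢ = 1.42×10⁵ V.
ΔV = V_B − V_A = -5010 V.
W_ext = qΔV = (9.38×10⁻⁶ C)(-5010 V) = -0.0470 J.

-0.0470 J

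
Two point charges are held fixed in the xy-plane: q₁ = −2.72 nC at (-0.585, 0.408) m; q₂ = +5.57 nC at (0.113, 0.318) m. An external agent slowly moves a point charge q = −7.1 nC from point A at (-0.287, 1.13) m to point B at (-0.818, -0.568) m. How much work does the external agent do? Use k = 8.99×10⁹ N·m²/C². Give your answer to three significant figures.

For quasistatic motion the external work equals the change in potential energy: W_ext = qΔV = q(V_B − V_A).
At A: distances to the source charges are 0.781 m, 0.905 m; V_A = Σ kqᵢ/rᵢ = 24.0 V.
At B: distances to the source charges are 1.00 m, 1.29 m; V_B = Σ kqᵢ/rᵢ = 14.6 V.
ΔV = V_B − V_A = -9.42 V.
W_ext = qΔV = (-7.10×10⁻⁹ C)(-9.42 V) = 6.69×10⁻⁸ J.

6.69×10⁻⁸ J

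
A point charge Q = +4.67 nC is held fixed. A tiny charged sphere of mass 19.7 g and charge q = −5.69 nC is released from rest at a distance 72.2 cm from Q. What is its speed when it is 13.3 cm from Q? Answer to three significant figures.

0.0122 m/s

Only the electrostatic force acts, so mechanical energy is conserved: ½mv² = U₁ − U₂ = kQq(1/r₁ − 1/r₂).
U₁ − U₂ = (8.99×10⁹ N·m²/C²)(4.67×10⁻⁹ C)(-5.69×10⁻⁹ C)(1/0.722 − 1/0.133) = 1.47×10⁻⁶ J.
v = √(2·1.47×10⁻⁶/0.0197) = 0.0122 m/s.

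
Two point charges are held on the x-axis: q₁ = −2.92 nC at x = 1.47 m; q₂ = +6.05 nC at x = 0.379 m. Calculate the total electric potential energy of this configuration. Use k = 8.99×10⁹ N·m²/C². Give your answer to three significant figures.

-1.46×10⁻⁷ J

The work to assemble the configuration equals its total potential energy, U = Σ kqᵢqⱼ/rᵢⱼ over all pairs.
Pair separations: r₁₂ = 1.09 m.
U = (-1.46×10⁻⁷) = -1.46×10⁻⁷ J.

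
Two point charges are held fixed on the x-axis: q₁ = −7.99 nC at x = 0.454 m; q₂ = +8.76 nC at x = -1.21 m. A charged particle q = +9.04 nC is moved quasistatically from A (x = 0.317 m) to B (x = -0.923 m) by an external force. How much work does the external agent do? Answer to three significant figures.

6.28×10⁻⁶ J

For quasistatic motion the external work equals the change in potential energy: W_ext = qΔV = q(V_B − V_A).
At A: distances to the source charges are 0.137 m, 1.53 m; V_A = Σ kqᵢ/rᵢ = -473 V.
At B: distances to the source charges are 1.38 m, 0.287 m; V_B = Σ kqᵢ/rᵢ = 222 V.
ΔV = V_B − V_A = 695 V.
W_ext = qΔV = (9.04×10⁻⁹ C)(695 V) = 6.28×10⁻⁶ J.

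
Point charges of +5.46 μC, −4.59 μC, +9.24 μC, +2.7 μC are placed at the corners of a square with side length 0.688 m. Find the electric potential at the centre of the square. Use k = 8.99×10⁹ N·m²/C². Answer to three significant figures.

The total potential is the scalar sum of each charge's contribution, V = Σ kqᵢ/rᵢ.
The distance from each corner to the centre is a√2/2 = 0.486 m.
V = k[(5.46×10⁻⁶)/(0.486) + (-4.59×10⁻⁶)/(0.486) + (9.24×10⁻⁶)/(0.486) + (2.70×10⁻⁶)/(0.486)] = 2.37×10⁵ V.

2.37×10⁵ V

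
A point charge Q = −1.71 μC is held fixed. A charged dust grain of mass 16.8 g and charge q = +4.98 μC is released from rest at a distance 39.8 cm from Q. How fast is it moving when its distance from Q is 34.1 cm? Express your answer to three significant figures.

1.96 m/s

Only the electrostatic force acts, so mechanical energy is conserved: ½mv² = U₁ − U₂ = kQq(1/r₁ − 1/r₂).
U₁ − U₂ = (8.99×10⁹ N·m²/C²)(-1.71×10⁻⁶ C)(4.98×10⁻⁶ C)(1/0.398 − 1/0.341) = 0.0322 J.
v = √(2·0.0322/0.0168) = 1.96 m/s.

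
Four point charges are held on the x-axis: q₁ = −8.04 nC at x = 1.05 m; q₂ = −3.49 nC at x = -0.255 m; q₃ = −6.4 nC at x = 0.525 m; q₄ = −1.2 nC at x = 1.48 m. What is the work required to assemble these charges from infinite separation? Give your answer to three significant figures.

The assembly work is the sum of pairwise potential energies, U = Σ_{i<j} kqᵢqⱼ/rᵢⱼ.
Pair separations: r₁₂ = 1.31 m, r₁₃ = 0.525 m, r₁₄ = 0.430 m, r₂₃ = 0.780 m, r₂₄ = 1.73 m, r₃₄ = 0.955 m.
Summing all 6 pair terms gives U = 1.63×10⁻⁶ J.

1.63×10⁻⁶ J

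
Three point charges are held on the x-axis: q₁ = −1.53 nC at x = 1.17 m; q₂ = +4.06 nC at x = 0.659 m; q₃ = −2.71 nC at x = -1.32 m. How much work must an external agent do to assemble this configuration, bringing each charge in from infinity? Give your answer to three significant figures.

The assembly work is the sum of pairwise potential energies, U = Σ_{i<j} kqᵢqⱼ/rᵢⱼ.
Pair separations: r₁₂ = 0.511 m, r₁₃ = 2.49 m, r₂₃ = 1.98 m.
U = (-1.09×10⁻⁷) + (1.50×10⁻⁸) + (-5.00×10⁻⁸) = -1.44×10⁻⁷ J.

-1.44×10⁻⁷ J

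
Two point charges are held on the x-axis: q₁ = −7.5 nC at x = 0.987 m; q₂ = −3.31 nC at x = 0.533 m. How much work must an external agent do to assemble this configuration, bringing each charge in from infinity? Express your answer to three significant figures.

The assembly work is the sum of pairwise potential energies, U = Σ_{i<j} kqᵢqⱼ/rᵢⱼ.
Pair separations: r₁₂ = 0.454 m.
U = (4.92×10⁻⁷) = 4.92×10⁻⁷ J.

4.92×10⁻⁷ J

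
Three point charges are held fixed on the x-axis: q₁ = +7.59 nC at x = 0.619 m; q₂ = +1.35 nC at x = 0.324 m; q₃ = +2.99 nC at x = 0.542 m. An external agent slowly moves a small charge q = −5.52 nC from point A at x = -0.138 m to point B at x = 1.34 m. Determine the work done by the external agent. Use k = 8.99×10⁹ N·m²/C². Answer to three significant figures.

For quasistatic motion the external work equals the change in potential energy: W_ext = qΔV = q(V_B − V_A).
At A: distances to the source charges are 0.757 m, 0.462 m, 0.680 m; V_A = Σ kqᵢ/rᵢ = 156 V.
At B: distances to the source charges are 0.721 m, 1.02 m, 0.798 m; V_B = Σ kqᵢ/rᵢ = 140 V.
ΔV = V_B − V_A = -15.7 V.
W_ext = qΔV = (-5.52×10⁻⁹ C)(-15.7 V) = 8.65×10⁻⁸ J.

8.65×10⁻⁸ J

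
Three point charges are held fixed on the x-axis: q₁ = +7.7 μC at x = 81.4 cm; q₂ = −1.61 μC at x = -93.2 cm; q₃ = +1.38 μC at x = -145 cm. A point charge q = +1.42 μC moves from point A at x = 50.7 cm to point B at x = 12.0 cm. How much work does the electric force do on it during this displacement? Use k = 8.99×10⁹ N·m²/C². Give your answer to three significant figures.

The work done by the electric force is W_field = −ΔU = −q(V_B − V_A) = q(V_A − V_B).
At A: distances to the source charges are 0.307 m, 1.44 m, 1.96 m; V_A = Σ kqᵢ/rᵢ = 2.22×10⁵ V.
At B: distances to the source charges are 0.694 m, 1.05 m, 1.57 m; V_B = Σ kqᵢ/rᵢ = 9.39×10⁴ V.
ΔV = V_B − V_A = -1.28×10⁵ V.
W_field = −qΔV = −(1.42×10⁻⁶ C)(-1.28×10⁵ V) = 0.182 J.

0.182 J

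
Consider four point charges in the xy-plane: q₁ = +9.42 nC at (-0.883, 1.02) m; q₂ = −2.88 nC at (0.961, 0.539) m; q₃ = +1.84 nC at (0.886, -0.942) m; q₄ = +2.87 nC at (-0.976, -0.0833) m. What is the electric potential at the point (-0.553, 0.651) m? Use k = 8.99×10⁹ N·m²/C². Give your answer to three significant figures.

The total potential is the scalar sum of each charge's contribution, V = Σ kqᵢ/rᵢ.
Distances from the field point to each charge: r₁ = 0.495 m, r₂ = 1.52 m, r₃ = 2.15 m, r₄ = 0.847 m.
V = k[(9.42×10⁻⁹)/(0.495) + (-2.88×10⁻⁹)/(1.52) + (1.84×10⁻⁹)/(2.15) + (2.87×10⁻⁹)/(0.847)] = 192 V.

192 V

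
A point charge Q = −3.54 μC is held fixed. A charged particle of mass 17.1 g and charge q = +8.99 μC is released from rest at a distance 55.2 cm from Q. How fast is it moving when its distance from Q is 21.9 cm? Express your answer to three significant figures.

Only the electrostatic force acts, so mechanical energy is conserved: ½mv² = U₁ − U₂ = kQq(1/r₁ − 1/r₂).
U₁ − U₂ = (8.99×10⁹ N·m²/C²)(-3.54×10⁻⁶ C)(8.99×10⁻⁶ C)(1/0.552 − 1/0.219) = 0.788 J.
v = √(2·0.788/0.0171) = 9.60 m/s.

9.60 m/s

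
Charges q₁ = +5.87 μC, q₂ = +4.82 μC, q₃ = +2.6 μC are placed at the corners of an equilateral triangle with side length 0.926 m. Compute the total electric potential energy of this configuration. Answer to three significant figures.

0.545 J

The work to assemble the configuration equals its total potential energy, U = Σ kqᵢqⱼ/rᵢⱼ over all pairs.
All three pair separations equal the side length, 0.926 m.
U = (0.275) + (0.148) + (0.122) = 0.545 J.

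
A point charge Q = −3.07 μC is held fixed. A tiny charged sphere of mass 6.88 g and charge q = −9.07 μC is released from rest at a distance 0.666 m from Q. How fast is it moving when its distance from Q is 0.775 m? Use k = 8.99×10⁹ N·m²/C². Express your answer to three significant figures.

3.92 m/s

Only the electrostatic force acts, so mechanical energy is conserved: ½mv² = U₁ − U₂ = kQq(1/r₁ − 1/r₂).
U₁ − U₂ = (8.99×10⁹ N·m²/C²)(-3.07×10⁻⁶ C)(-9.07×10⁻⁶ C)(1/0.666 − 1/0.775) = 0.0529 J.
v = √(2·0.0529/6.88×10⁻³) = 3.92 m/s.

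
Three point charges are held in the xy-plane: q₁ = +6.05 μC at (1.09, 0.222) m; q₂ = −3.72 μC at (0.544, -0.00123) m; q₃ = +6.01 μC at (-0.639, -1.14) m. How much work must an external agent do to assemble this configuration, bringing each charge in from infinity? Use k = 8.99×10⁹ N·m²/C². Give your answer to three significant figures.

The assembly work is the sum of pairwise potential energies, U = Σ_{i<j} kqᵢqⱼ/rᵢⱼ.
Pair separations: r₁₂ = 0.590 m, r₁₃ = 2.20 m, r₂₃ = 1.64 m.
U = (-0.343) + (0.149) + (-0.122) = -0.317 J.

-0.317 J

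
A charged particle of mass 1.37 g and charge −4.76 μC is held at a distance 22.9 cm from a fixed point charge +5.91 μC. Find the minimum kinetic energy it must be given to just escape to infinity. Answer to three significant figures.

To just escape, total mechanical energy must reach zero at infinity: ½mv²_min + U = 0, so ½mv²_min = −U = |kQq|/r.
|U| = |kQq|/r = (8.99×10⁹ N·m²/C²)(5.91×10⁻⁶)(4.76×10⁻⁶)/(0.229) = 1.10 J.

1.10 J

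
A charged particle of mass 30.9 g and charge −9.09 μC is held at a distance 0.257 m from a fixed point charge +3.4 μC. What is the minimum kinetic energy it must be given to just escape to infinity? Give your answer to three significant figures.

To just escape, total mechanical energy must reach zero at infinity: ½mv²_min + U = 0, so ½mv²_min = −U = |kQq|/r.
|U| = |kQq|/r = (8.99×10⁹ N·m²/C²)(3.40×10⁻⁶)(9.09×10⁻⁶)/(0.257) = 1.08 J.

1.08 J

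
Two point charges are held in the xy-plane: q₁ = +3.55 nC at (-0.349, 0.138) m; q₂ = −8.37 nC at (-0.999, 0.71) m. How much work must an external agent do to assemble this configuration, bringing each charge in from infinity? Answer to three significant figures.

-3.09×10⁻⁷ J

The work to assemble the configuration equals its total potential energy, U = Σ kqᵢqⱼ/rᵢⱼ over all pairs.
Pair separations: r₁₂ = 0.866 m.
U = (-3.09×10⁻⁷) = -3.09×10⁻⁷ J.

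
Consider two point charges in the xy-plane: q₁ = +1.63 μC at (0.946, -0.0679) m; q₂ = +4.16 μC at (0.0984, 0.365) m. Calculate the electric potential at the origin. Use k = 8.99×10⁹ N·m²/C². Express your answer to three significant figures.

Electric potential is a scalar, so the contributions from each charge add algebraically: V = Σ kqᵢ/rᵢ.
Distances from the field point to each charge: r₁ = 0.948 m, r₂ = 0.378 m.
V = k[(1.63×10⁻⁶)/(0.948) + (4.16×10⁻⁶)/(0.378)] = 1.14×10⁵ V.

1.14×10⁵ V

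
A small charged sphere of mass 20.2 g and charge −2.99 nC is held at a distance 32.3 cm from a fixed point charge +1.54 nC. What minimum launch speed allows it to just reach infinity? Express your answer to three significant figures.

3.56×10⁻³ m/s

To just escape, total mechanical energy must reach zero at infinity: ½mv²_min + U = 0, so ½mv²_min = −U = |kQq|/r.
|U| = |kQq|/r = (8.99×10⁹ N·m²/C²)(1.54×10⁻⁹)(2.99×10⁻⁹)/(0.323) = 1.28×10⁻⁷ J.
v_min = √(2|U|/m) = √(2·1.28×10⁻⁷/0.0202) = 3.56×10⁻³ m/s.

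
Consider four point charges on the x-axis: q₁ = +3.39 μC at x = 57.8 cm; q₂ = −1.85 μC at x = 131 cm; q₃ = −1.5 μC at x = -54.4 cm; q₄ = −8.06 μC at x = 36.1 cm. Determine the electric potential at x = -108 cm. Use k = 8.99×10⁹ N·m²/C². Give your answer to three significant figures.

The total potential is the scalar sum of each charge's contribution, V = Σ kqᵢ/rᵢ.
Distances from the field point to each charge: r₁ = 1.66 m, r₂ = 2.39 m, r₃ = 0.536 m, r₄ = 1.44 m.
V = k[(3.39×10⁻⁶)/(1.66) + (-1.85×10⁻⁶)/(2.39) + (-1.50×10⁻⁶)/(0.536) + (-8.06×10⁻⁶)/(1.44)] = -6.40×10⁴ V.

-6.40×10⁴ V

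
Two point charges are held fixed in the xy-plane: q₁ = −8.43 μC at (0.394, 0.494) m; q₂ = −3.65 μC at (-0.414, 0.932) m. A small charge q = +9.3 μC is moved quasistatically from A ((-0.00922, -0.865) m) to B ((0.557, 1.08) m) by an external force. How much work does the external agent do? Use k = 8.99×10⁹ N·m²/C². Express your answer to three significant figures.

-0.807 J

For quasistatic motion the external work equals the change in potential energy: W_ext = qΔV = q(V_B − V_A).
At A: distances to the source charges are 1.42 m, 1.84 m; V_A = Σ kqᵢ/rᵢ = -7.13×10⁴ V.
At B: distances to the source charges are 0.608 m, 0.982 m; V_B = Σ kqᵢ/rᵢ = -1.58×10⁵ V.
ΔV = V_B − V_A = -8.67×10⁴ V.
W_ext = qΔV = (9.30×10⁻⁶ C)(-8.67×10⁴ V) = -0.807 J.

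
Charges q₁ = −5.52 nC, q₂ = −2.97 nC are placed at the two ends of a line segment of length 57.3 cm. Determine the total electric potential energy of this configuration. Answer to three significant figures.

2.57×10⁻⁷ J

The assembly work is the sum of pairwise potential energies, U = Σ_{i<j} kqᵢqⱼ/rᵢⱼ.
The separation is r = 0.573 m.
U = (2.57×10⁻⁷) = 2.57×10⁻⁷ J.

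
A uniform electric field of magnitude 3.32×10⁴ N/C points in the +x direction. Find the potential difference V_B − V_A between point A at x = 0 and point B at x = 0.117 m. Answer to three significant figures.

In a uniform field, potential decreases in the direction of E: V_B − V_A = −E·Δx.
V_B − V_A = −(3.32×10⁴ V/m)(0.117 m) = -3880 V.

-3880 V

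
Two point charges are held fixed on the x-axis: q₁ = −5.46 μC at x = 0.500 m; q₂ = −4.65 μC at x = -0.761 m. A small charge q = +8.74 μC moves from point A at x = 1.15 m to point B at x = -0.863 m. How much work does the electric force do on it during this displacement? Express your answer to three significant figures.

3.05 J

The work done by the electric force is W_field = −ΔU = −q(V_B − V_A) = q(V_A − V_B).
At A: distances to the source charges are 0.650 m, 1.91 m; V_A = Σ kqᵢ/rᵢ = -9.74×10⁴ V.
At B: distances to the source charges are 1.36 m, 0.102 m; V_B = Σ kqᵢ/rᵢ = -4.46×10⁵ V.
ΔV = V_B − V_A = -3.48×10⁵ V.
W_field = −qΔV = −(8.74×10⁻⁶ C)(-3.48×10⁵ V) = 3.05 J.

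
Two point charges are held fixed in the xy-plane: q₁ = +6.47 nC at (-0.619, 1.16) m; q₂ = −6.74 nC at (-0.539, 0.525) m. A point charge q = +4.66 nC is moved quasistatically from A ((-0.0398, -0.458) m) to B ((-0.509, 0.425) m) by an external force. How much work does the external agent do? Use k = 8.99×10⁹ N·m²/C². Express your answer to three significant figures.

-2.24×10⁻⁶ J

For quasistatic motion the external work equals the change in potential energy: W_ext = qΔV = q(V_B − V_A).
At A: distances to the source charges are 1.72 m, 1.10 m; V_A = Σ kqᵢ/rᵢ = -21.1 V.
At B: distances to the source charges are 0.743 m, 0.104 m; V_B = Σ kqᵢ/rᵢ = -502 V.
ΔV = V_B − V_A = -481 V.
W_ext = qΔV = (4.66×10⁻⁹ C)(-481 V) = -2.24×10⁻⁶ J.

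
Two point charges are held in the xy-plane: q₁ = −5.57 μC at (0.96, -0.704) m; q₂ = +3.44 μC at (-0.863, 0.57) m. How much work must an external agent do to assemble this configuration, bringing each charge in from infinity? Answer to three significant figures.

-0.0775 J

The work to assemble the configuration equals its total potential energy, U = Σ kqᵢqⱼ/rᵢⱼ over all pairs.
Pair separations: r₁₂ = 2.22 m.
U = (-0.0775) = -0.0775 J.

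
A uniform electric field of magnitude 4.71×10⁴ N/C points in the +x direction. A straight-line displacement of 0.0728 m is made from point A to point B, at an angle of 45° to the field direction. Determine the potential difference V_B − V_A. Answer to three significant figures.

-2420 V

Only the component of displacement along E changes the potential: ΔV = −E·d·cosθ.
ΔV = −(4.71×10⁴ V/m)(0.0728 m)cos45° = -2420 V.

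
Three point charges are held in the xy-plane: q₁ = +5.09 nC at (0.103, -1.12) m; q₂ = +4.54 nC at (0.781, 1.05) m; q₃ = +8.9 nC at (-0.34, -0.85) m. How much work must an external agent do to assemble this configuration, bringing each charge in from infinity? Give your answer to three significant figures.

1.04×10⁻⁶ J

The assembly work is the sum of pairwise potential energies, U = Σ_{i<j} kqᵢqⱼ/rᵢⱼ.
Pair separations: r₁₂ = 2.27 m, r₁₃ = 0.519 m, r₂₃ = 2.21 m.
U = (9.14×10⁻⁸) + (7.85×10⁻⁷) + (1.65×10⁻⁷) = 1.04×10⁻⁶ J.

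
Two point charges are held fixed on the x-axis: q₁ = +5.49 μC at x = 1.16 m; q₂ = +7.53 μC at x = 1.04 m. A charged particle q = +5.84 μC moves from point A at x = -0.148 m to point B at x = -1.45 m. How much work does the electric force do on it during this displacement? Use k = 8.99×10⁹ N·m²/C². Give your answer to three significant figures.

The work done by the electric force is W_field = −ΔU = −q(V_B − V_A) = q(V_A − V_B).
At A: distances to the source charges are 1.31 m, 1.19 m; V_A = Σ kqᵢ/rᵢ = 9.47×10⁴ V.
At B: distances to the source charges are 2.61 m, 2.49 m; V_B = Σ kqᵢ/rᵢ = 4.61×10⁴ V.
ΔV = V_B − V_A = -4.86×10⁴ V.
W_field = −qΔV = −(5.84×10⁻⁶ C)(-4.86×10⁴ V) = 0.284 J.

0.284 J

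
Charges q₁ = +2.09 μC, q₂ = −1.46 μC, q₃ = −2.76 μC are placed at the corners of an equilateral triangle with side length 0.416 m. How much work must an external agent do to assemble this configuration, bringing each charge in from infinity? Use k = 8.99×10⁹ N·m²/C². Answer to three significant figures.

-0.104 J

The work to assemble the configuration equals its total potential energy, U = Σ kqᵢqⱼ/rᵢⱼ over all pairs.
All three pair separations equal the side length, 0.416 m.
U = (-0.0659) + (-0.125) + (0.0871) = -0.104 J.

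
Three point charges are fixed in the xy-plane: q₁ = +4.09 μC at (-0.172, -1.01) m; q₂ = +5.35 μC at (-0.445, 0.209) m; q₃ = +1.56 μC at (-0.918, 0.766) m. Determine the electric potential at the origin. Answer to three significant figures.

1.45×10⁵ V

The total potential is the scalar sum of each charge's contribution, V = Σ kqᵢ/rᵢ.
Distances from the field point to each charge: r₁ = 1.02 m, r₂ = 0.492 m, r₃ = 1.20 m.
V = k[(4.09×10⁻⁶)/(1.02) + (5.35×10⁻⁶)/(0.492) + (1.56×10⁻⁶)/(1.20)] = 1.45×10⁵ V.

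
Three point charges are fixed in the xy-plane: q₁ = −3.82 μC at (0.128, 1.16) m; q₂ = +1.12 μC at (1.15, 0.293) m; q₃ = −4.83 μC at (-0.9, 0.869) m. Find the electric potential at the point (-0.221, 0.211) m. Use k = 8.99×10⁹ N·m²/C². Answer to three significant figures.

The total potential is the scalar sum of each charge's contribution, V = Σ kqᵢ/rᵢ.
Distances from the field point to each charge: r₁ = 1.01 m, r₂ = 1.37 m, r₃ = 0.946 m.
V = k[(-3.82×10⁻⁶)/(1.01) + (1.12×10⁻⁶)/(1.37) + (-4.83×10⁻⁶)/(0.946)] = -7.26×10⁴ V.

-7.26×10⁴ V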